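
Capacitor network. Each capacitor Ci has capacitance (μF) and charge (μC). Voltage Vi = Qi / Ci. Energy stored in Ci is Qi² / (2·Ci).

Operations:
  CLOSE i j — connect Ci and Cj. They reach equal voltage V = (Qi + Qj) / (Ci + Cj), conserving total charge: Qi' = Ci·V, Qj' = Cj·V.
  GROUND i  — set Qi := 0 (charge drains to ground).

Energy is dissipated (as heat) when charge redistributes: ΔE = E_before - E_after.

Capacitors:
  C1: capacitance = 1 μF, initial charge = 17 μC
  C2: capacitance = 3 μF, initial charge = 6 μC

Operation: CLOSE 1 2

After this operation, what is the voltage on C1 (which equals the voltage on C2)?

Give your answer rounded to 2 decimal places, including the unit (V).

Initial: C1(1μF, Q=17μC, V=17.00V), C2(3μF, Q=6μC, V=2.00V)
Op 1: CLOSE 1-2: Q_total=23.00, C_total=4.00, V=5.75; Q1=5.75, Q2=17.25; dissipated=84.375

Answer: 5.75 V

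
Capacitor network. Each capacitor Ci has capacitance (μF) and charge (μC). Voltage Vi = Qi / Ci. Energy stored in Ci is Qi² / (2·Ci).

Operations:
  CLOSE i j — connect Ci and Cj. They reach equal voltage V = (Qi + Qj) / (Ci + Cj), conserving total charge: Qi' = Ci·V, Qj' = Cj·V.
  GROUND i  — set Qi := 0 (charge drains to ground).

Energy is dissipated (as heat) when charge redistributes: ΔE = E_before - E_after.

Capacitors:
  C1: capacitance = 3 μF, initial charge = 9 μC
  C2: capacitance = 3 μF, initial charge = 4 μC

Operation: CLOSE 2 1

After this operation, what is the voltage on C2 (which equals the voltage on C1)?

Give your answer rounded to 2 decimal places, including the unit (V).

Answer: 2.17 V

Derivation:
Initial: C1(3μF, Q=9μC, V=3.00V), C2(3μF, Q=4μC, V=1.33V)
Op 1: CLOSE 2-1: Q_total=13.00, C_total=6.00, V=2.17; Q2=6.50, Q1=6.50; dissipated=2.083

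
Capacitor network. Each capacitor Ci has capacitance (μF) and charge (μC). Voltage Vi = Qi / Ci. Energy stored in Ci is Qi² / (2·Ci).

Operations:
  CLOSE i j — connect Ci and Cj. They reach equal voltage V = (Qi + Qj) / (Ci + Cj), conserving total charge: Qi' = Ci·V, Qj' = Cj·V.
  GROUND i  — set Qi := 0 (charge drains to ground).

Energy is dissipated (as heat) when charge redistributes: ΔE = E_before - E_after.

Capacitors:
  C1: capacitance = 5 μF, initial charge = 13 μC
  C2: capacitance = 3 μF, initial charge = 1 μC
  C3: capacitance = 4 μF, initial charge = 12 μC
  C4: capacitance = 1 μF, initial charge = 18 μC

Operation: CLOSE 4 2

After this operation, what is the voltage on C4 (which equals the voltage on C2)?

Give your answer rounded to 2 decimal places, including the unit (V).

Initial: C1(5μF, Q=13μC, V=2.60V), C2(3μF, Q=1μC, V=0.33V), C3(4μF, Q=12μC, V=3.00V), C4(1μF, Q=18μC, V=18.00V)
Op 1: CLOSE 4-2: Q_total=19.00, C_total=4.00, V=4.75; Q4=4.75, Q2=14.25; dissipated=117.042

Answer: 4.75 V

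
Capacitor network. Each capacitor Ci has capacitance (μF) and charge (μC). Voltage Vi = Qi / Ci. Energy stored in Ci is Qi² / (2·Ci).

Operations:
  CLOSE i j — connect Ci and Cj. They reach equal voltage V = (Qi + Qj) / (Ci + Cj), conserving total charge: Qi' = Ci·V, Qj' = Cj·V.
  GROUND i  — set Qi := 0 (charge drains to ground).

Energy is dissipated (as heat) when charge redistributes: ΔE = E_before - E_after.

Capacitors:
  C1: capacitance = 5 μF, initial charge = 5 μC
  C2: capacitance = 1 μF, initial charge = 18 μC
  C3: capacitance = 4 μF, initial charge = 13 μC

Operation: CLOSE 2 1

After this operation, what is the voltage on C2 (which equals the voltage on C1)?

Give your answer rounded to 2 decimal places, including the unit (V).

Answer: 3.83 V

Derivation:
Initial: C1(5μF, Q=5μC, V=1.00V), C2(1μF, Q=18μC, V=18.00V), C3(4μF, Q=13μC, V=3.25V)
Op 1: CLOSE 2-1: Q_total=23.00, C_total=6.00, V=3.83; Q2=3.83, Q1=19.17; dissipated=120.417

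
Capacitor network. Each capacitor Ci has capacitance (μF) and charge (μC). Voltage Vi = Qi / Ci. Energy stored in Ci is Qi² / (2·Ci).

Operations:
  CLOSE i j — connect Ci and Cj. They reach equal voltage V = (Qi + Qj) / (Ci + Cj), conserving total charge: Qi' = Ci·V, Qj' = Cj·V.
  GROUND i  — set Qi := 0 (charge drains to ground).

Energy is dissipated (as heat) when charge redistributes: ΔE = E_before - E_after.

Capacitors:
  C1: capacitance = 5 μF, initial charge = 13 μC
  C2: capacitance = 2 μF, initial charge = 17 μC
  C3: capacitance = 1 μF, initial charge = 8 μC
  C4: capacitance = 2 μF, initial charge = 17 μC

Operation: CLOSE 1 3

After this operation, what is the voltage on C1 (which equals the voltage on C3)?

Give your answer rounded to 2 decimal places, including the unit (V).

Initial: C1(5μF, Q=13μC, V=2.60V), C2(2μF, Q=17μC, V=8.50V), C3(1μF, Q=8μC, V=8.00V), C4(2μF, Q=17μC, V=8.50V)
Op 1: CLOSE 1-3: Q_total=21.00, C_total=6.00, V=3.50; Q1=17.50, Q3=3.50; dissipated=12.150

Answer: 3.50 V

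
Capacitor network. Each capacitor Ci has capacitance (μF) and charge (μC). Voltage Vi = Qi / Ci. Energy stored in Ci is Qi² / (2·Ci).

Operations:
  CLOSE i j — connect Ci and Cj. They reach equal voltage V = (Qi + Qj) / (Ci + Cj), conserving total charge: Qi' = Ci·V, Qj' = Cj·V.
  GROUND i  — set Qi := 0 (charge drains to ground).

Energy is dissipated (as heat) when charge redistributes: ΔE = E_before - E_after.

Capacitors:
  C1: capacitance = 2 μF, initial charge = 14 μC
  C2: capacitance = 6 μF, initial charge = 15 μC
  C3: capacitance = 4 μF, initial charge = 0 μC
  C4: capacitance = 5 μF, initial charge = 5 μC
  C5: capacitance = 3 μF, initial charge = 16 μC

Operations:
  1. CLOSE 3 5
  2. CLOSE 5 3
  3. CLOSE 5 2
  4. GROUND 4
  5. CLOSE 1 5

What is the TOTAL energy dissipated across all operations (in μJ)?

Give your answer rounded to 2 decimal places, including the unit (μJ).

Initial: C1(2μF, Q=14μC, V=7.00V), C2(6μF, Q=15μC, V=2.50V), C3(4μF, Q=0μC, V=0.00V), C4(5μF, Q=5μC, V=1.00V), C5(3μF, Q=16μC, V=5.33V)
Op 1: CLOSE 3-5: Q_total=16.00, C_total=7.00, V=2.29; Q3=9.14, Q5=6.86; dissipated=24.381
Op 2: CLOSE 5-3: Q_total=16.00, C_total=7.00, V=2.29; Q5=6.86, Q3=9.14; dissipated=0.000
Op 3: CLOSE 5-2: Q_total=21.86, C_total=9.00, V=2.43; Q5=7.29, Q2=14.57; dissipated=0.046
Op 4: GROUND 4: Q4=0; energy lost=2.500
Op 5: CLOSE 1-5: Q_total=21.29, C_total=5.00, V=4.26; Q1=8.51, Q5=12.77; dissipated=12.539
Total dissipated: 39.466 μJ

Answer: 39.47 μJ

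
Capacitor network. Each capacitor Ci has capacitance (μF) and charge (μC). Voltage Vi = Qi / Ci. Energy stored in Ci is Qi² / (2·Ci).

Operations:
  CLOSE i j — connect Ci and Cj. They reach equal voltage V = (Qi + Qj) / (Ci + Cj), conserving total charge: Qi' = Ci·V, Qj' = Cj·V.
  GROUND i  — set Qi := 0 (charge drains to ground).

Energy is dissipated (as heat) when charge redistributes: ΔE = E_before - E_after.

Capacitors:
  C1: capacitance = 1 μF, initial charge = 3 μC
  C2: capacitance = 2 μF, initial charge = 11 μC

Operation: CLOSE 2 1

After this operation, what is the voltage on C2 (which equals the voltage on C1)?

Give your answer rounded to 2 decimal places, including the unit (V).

Initial: C1(1μF, Q=3μC, V=3.00V), C2(2μF, Q=11μC, V=5.50V)
Op 1: CLOSE 2-1: Q_total=14.00, C_total=3.00, V=4.67; Q2=9.33, Q1=4.67; dissipated=2.083

Answer: 4.67 V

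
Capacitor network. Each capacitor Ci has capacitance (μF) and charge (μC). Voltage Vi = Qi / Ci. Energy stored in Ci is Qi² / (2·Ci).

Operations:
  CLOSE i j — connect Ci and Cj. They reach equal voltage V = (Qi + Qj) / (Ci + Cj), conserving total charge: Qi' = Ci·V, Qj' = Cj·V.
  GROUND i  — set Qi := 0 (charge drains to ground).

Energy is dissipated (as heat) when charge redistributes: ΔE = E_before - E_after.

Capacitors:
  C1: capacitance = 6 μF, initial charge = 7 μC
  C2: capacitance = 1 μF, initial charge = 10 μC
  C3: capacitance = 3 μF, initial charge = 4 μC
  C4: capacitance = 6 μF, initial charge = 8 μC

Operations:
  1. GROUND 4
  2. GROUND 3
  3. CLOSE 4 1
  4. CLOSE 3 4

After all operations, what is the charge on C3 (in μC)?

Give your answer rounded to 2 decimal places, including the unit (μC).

Initial: C1(6μF, Q=7μC, V=1.17V), C2(1μF, Q=10μC, V=10.00V), C3(3μF, Q=4μC, V=1.33V), C4(6μF, Q=8μC, V=1.33V)
Op 1: GROUND 4: Q4=0; energy lost=5.333
Op 2: GROUND 3: Q3=0; energy lost=2.667
Op 3: CLOSE 4-1: Q_total=7.00, C_total=12.00, V=0.58; Q4=3.50, Q1=3.50; dissipated=2.042
Op 4: CLOSE 3-4: Q_total=3.50, C_total=9.00, V=0.39; Q3=1.17, Q4=2.33; dissipated=0.340
Final charges: Q1=3.50, Q2=10.00, Q3=1.17, Q4=2.33

Answer: 1.17 μC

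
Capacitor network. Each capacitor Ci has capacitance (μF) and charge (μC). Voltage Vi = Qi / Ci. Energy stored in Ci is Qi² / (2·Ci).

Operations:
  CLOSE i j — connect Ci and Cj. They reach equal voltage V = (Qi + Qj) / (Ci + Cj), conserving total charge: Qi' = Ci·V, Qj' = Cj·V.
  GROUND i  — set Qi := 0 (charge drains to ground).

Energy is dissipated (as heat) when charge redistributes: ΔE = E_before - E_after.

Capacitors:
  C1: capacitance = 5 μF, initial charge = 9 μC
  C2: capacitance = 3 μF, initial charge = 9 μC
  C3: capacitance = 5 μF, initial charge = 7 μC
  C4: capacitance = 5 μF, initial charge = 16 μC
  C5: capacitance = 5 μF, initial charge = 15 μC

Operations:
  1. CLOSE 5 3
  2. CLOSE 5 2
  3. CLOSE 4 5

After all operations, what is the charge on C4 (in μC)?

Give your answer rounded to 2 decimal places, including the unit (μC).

Initial: C1(5μF, Q=9μC, V=1.80V), C2(3μF, Q=9μC, V=3.00V), C3(5μF, Q=7μC, V=1.40V), C4(5μF, Q=16μC, V=3.20V), C5(5μF, Q=15μC, V=3.00V)
Op 1: CLOSE 5-3: Q_total=22.00, C_total=10.00, V=2.20; Q5=11.00, Q3=11.00; dissipated=3.200
Op 2: CLOSE 5-2: Q_total=20.00, C_total=8.00, V=2.50; Q5=12.50, Q2=7.50; dissipated=0.600
Op 3: CLOSE 4-5: Q_total=28.50, C_total=10.00, V=2.85; Q4=14.25, Q5=14.25; dissipated=0.613
Final charges: Q1=9.00, Q2=7.50, Q3=11.00, Q4=14.25, Q5=14.25

Answer: 14.25 μC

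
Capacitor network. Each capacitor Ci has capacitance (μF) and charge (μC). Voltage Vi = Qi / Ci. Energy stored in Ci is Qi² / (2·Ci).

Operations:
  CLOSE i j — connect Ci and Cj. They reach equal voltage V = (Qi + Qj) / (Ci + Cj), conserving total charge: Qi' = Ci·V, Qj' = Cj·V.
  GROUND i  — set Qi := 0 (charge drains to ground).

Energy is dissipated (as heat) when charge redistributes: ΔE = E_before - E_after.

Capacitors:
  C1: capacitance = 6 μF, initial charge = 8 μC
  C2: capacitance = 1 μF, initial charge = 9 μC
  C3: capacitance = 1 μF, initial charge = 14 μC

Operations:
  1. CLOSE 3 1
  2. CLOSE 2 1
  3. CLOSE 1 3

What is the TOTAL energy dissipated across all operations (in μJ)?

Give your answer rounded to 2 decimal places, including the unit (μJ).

Answer: 83.76 μJ

Derivation:
Initial: C1(6μF, Q=8μC, V=1.33V), C2(1μF, Q=9μC, V=9.00V), C3(1μF, Q=14μC, V=14.00V)
Op 1: CLOSE 3-1: Q_total=22.00, C_total=7.00, V=3.14; Q3=3.14, Q1=18.86; dissipated=68.762
Op 2: CLOSE 2-1: Q_total=27.86, C_total=7.00, V=3.98; Q2=3.98, Q1=23.88; dissipated=14.703
Op 3: CLOSE 1-3: Q_total=27.02, C_total=7.00, V=3.86; Q1=23.16, Q3=3.86; dissipated=0.300
Total dissipated: 83.765 μJ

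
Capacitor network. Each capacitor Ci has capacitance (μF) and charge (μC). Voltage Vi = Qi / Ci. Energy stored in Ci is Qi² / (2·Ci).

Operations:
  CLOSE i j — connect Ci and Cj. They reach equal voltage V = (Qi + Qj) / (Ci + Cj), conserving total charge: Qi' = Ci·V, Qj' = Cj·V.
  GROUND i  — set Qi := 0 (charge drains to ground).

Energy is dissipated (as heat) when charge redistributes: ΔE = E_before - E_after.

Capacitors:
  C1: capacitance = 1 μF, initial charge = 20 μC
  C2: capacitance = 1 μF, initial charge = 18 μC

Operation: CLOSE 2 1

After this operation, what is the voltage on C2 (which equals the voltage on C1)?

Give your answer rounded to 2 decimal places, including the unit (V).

Initial: C1(1μF, Q=20μC, V=20.00V), C2(1μF, Q=18μC, V=18.00V)
Op 1: CLOSE 2-1: Q_total=38.00, C_total=2.00, V=19.00; Q2=19.00, Q1=19.00; dissipated=1.000

Answer: 19.00 V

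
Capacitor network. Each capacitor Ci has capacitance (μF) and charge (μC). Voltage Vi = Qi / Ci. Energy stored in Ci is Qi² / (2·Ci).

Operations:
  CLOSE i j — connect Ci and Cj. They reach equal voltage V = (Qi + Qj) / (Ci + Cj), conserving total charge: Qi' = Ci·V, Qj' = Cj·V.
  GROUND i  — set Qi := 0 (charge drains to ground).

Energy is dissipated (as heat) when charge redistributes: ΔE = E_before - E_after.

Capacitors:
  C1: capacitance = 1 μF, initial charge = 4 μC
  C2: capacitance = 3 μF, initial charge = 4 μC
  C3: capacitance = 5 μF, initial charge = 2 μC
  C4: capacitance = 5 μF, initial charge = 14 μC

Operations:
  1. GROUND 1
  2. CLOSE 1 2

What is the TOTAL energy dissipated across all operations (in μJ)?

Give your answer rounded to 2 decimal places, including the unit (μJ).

Answer: 8.67 μJ

Derivation:
Initial: C1(1μF, Q=4μC, V=4.00V), C2(3μF, Q=4μC, V=1.33V), C3(5μF, Q=2μC, V=0.40V), C4(5μF, Q=14μC, V=2.80V)
Op 1: GROUND 1: Q1=0; energy lost=8.000
Op 2: CLOSE 1-2: Q_total=4.00, C_total=4.00, V=1.00; Q1=1.00, Q2=3.00; dissipated=0.667
Total dissipated: 8.667 μJ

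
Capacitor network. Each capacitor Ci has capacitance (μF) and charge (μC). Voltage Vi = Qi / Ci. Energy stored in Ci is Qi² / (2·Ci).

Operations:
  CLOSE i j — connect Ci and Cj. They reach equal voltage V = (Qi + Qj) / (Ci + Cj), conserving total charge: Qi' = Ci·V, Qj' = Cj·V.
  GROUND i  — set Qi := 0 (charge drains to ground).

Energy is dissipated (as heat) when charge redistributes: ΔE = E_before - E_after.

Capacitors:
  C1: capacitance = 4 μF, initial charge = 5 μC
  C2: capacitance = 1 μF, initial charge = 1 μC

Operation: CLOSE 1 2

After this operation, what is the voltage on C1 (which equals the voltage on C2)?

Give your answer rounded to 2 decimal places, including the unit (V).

Answer: 1.20 V

Derivation:
Initial: C1(4μF, Q=5μC, V=1.25V), C2(1μF, Q=1μC, V=1.00V)
Op 1: CLOSE 1-2: Q_total=6.00, C_total=5.00, V=1.20; Q1=4.80, Q2=1.20; dissipated=0.025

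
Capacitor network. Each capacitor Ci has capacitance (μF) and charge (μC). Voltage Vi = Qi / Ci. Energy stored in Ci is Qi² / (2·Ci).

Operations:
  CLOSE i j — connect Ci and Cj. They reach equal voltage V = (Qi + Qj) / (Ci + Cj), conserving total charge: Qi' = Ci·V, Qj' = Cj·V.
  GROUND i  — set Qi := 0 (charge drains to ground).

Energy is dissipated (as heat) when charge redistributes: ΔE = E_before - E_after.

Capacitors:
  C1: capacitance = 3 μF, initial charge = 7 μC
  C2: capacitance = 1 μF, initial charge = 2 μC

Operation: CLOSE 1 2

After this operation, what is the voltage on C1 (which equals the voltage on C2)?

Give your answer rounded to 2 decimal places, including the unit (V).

Answer: 2.25 V

Derivation:
Initial: C1(3μF, Q=7μC, V=2.33V), C2(1μF, Q=2μC, V=2.00V)
Op 1: CLOSE 1-2: Q_total=9.00, C_total=4.00, V=2.25; Q1=6.75, Q2=2.25; dissipated=0.042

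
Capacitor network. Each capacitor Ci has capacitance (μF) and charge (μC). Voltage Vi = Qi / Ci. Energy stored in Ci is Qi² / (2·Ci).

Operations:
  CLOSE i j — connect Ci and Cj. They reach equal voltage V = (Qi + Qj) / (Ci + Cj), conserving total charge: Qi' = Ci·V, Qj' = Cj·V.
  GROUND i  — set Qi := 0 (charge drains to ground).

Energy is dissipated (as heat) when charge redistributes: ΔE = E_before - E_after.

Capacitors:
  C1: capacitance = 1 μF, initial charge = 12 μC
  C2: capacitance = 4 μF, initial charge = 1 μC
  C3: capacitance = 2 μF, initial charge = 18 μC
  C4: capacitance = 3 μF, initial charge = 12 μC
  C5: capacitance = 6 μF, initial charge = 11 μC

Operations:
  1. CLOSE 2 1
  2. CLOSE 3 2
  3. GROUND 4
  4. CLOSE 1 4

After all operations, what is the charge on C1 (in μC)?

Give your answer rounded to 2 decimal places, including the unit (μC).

Answer: 0.65 μC

Derivation:
Initial: C1(1μF, Q=12μC, V=12.00V), C2(4μF, Q=1μC, V=0.25V), C3(2μF, Q=18μC, V=9.00V), C4(3μF, Q=12μC, V=4.00V), C5(6μF, Q=11μC, V=1.83V)
Op 1: CLOSE 2-1: Q_total=13.00, C_total=5.00, V=2.60; Q2=10.40, Q1=2.60; dissipated=55.225
Op 2: CLOSE 3-2: Q_total=28.40, C_total=6.00, V=4.73; Q3=9.47, Q2=18.93; dissipated=27.307
Op 3: GROUND 4: Q4=0; energy lost=24.000
Op 4: CLOSE 1-4: Q_total=2.60, C_total=4.00, V=0.65; Q1=0.65, Q4=1.95; dissipated=2.535
Final charges: Q1=0.65, Q2=18.93, Q3=9.47, Q4=1.95, Q5=11.00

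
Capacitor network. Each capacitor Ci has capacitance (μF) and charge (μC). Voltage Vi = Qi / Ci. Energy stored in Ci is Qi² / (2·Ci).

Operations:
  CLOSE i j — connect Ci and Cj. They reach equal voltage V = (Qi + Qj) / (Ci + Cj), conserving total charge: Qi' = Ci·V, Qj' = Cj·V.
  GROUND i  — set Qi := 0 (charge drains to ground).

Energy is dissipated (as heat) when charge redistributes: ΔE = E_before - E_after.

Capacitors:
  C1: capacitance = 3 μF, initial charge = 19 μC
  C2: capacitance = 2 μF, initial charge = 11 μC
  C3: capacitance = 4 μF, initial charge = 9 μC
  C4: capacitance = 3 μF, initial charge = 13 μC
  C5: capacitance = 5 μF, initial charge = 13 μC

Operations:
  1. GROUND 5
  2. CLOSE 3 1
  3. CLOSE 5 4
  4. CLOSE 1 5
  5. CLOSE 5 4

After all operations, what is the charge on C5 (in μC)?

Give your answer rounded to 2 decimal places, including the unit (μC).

Answer: 10.91 μC

Derivation:
Initial: C1(3μF, Q=19μC, V=6.33V), C2(2μF, Q=11μC, V=5.50V), C3(4μF, Q=9μC, V=2.25V), C4(3μF, Q=13μC, V=4.33V), C5(5μF, Q=13μC, V=2.60V)
Op 1: GROUND 5: Q5=0; energy lost=16.900
Op 2: CLOSE 3-1: Q_total=28.00, C_total=7.00, V=4.00; Q3=16.00, Q1=12.00; dissipated=14.292
Op 3: CLOSE 5-4: Q_total=13.00, C_total=8.00, V=1.62; Q5=8.12, Q4=4.88; dissipated=17.604
Op 4: CLOSE 1-5: Q_total=20.12, C_total=8.00, V=2.52; Q1=7.55, Q5=12.58; dissipated=5.288
Op 5: CLOSE 5-4: Q_total=17.45, C_total=8.00, V=2.18; Q5=10.91, Q4=6.54; dissipated=0.744
Final charges: Q1=7.55, Q2=11.00, Q3=16.00, Q4=6.54, Q5=10.91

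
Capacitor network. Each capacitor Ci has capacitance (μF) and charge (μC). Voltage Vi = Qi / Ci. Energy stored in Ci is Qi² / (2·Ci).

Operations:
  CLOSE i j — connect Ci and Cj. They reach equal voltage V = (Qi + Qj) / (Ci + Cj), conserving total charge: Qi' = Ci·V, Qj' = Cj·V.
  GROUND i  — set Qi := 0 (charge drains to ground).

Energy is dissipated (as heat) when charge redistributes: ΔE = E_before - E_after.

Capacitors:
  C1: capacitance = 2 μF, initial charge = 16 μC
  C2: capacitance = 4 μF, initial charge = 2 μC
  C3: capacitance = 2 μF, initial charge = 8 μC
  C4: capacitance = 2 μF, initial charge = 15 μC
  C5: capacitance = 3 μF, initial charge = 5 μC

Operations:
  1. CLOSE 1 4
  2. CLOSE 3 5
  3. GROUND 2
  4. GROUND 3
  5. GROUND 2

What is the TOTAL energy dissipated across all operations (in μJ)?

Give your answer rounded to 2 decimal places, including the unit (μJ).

Initial: C1(2μF, Q=16μC, V=8.00V), C2(4μF, Q=2μC, V=0.50V), C3(2μF, Q=8μC, V=4.00V), C4(2μF, Q=15μC, V=7.50V), C5(3μF, Q=5μC, V=1.67V)
Op 1: CLOSE 1-4: Q_total=31.00, C_total=4.00, V=7.75; Q1=15.50, Q4=15.50; dissipated=0.125
Op 2: CLOSE 3-5: Q_total=13.00, C_total=5.00, V=2.60; Q3=5.20, Q5=7.80; dissipated=3.267
Op 3: GROUND 2: Q2=0; energy lost=0.500
Op 4: GROUND 3: Q3=0; energy lost=6.760
Op 5: GROUND 2: Q2=0; energy lost=0.000
Total dissipated: 10.652 μJ

Answer: 10.65 μJ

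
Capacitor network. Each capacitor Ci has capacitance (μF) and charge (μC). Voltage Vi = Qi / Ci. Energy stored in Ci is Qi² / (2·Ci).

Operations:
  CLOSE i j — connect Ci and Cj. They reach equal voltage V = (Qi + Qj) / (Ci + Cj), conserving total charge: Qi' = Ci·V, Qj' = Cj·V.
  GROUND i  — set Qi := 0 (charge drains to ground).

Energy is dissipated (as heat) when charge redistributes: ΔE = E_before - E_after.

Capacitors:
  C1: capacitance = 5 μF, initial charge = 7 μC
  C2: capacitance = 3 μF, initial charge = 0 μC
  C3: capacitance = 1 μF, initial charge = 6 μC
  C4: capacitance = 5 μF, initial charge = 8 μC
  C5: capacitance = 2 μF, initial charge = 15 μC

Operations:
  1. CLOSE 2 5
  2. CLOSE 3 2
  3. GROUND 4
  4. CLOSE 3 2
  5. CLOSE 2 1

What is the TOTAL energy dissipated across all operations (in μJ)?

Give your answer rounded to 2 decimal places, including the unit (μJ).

Answer: 48.70 μJ

Derivation:
Initial: C1(5μF, Q=7μC, V=1.40V), C2(3μF, Q=0μC, V=0.00V), C3(1μF, Q=6μC, V=6.00V), C4(5μF, Q=8μC, V=1.60V), C5(2μF, Q=15μC, V=7.50V)
Op 1: CLOSE 2-5: Q_total=15.00, C_total=5.00, V=3.00; Q2=9.00, Q5=6.00; dissipated=33.750
Op 2: CLOSE 3-2: Q_total=15.00, C_total=4.00, V=3.75; Q3=3.75, Q2=11.25; dissipated=3.375
Op 3: GROUND 4: Q4=0; energy lost=6.400
Op 4: CLOSE 3-2: Q_total=15.00, C_total=4.00, V=3.75; Q3=3.75, Q2=11.25; dissipated=0.000
Op 5: CLOSE 2-1: Q_total=18.25, C_total=8.00, V=2.28; Q2=6.84, Q1=11.41; dissipated=5.177
Total dissipated: 48.702 μJ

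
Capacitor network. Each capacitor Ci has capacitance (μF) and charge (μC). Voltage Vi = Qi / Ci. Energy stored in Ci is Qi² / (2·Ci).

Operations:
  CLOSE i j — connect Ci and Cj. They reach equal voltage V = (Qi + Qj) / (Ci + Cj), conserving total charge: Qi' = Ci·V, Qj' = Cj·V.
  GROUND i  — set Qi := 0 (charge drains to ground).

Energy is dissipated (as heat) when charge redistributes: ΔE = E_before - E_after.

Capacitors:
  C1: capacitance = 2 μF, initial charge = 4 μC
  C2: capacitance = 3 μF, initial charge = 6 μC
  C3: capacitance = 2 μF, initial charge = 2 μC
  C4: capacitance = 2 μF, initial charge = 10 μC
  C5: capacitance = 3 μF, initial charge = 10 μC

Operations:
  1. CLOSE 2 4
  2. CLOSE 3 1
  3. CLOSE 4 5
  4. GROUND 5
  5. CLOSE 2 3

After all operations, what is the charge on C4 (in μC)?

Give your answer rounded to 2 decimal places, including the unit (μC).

Answer: 6.56 μC

Derivation:
Initial: C1(2μF, Q=4μC, V=2.00V), C2(3μF, Q=6μC, V=2.00V), C3(2μF, Q=2μC, V=1.00V), C4(2μF, Q=10μC, V=5.00V), C5(3μF, Q=10μC, V=3.33V)
Op 1: CLOSE 2-4: Q_total=16.00, C_total=5.00, V=3.20; Q2=9.60, Q4=6.40; dissipated=5.400
Op 2: CLOSE 3-1: Q_total=6.00, C_total=4.00, V=1.50; Q3=3.00, Q1=3.00; dissipated=0.500
Op 3: CLOSE 4-5: Q_total=16.40, C_total=5.00, V=3.28; Q4=6.56, Q5=9.84; dissipated=0.011
Op 4: GROUND 5: Q5=0; energy lost=16.138
Op 5: CLOSE 2-3: Q_total=12.60, C_total=5.00, V=2.52; Q2=7.56, Q3=5.04; dissipated=1.734
Final charges: Q1=3.00, Q2=7.56, Q3=5.04, Q4=6.56, Q5=0.00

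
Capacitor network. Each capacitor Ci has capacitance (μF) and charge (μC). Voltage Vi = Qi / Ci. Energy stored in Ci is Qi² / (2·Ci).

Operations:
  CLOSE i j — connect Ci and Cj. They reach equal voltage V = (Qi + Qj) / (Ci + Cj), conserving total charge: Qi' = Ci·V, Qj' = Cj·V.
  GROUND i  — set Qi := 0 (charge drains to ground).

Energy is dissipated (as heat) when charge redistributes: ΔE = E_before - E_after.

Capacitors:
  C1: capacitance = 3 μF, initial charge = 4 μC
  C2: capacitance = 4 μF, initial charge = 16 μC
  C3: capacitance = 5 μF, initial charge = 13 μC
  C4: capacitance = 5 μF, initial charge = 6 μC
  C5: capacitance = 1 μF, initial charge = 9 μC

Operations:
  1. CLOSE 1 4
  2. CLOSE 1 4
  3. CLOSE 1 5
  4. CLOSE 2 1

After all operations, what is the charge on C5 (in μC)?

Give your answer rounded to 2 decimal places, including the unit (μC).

Initial: C1(3μF, Q=4μC, V=1.33V), C2(4μF, Q=16μC, V=4.00V), C3(5μF, Q=13μC, V=2.60V), C4(5μF, Q=6μC, V=1.20V), C5(1μF, Q=9μC, V=9.00V)
Op 1: CLOSE 1-4: Q_total=10.00, C_total=8.00, V=1.25; Q1=3.75, Q4=6.25; dissipated=0.017
Op 2: CLOSE 1-4: Q_total=10.00, C_total=8.00, V=1.25; Q1=3.75, Q4=6.25; dissipated=0.000
Op 3: CLOSE 1-5: Q_total=12.75, C_total=4.00, V=3.19; Q1=9.56, Q5=3.19; dissipated=22.523
Op 4: CLOSE 2-1: Q_total=25.56, C_total=7.00, V=3.65; Q2=14.61, Q1=10.96; dissipated=0.566
Final charges: Q1=10.96, Q2=14.61, Q3=13.00, Q4=6.25, Q5=3.19

Answer: 3.19 μC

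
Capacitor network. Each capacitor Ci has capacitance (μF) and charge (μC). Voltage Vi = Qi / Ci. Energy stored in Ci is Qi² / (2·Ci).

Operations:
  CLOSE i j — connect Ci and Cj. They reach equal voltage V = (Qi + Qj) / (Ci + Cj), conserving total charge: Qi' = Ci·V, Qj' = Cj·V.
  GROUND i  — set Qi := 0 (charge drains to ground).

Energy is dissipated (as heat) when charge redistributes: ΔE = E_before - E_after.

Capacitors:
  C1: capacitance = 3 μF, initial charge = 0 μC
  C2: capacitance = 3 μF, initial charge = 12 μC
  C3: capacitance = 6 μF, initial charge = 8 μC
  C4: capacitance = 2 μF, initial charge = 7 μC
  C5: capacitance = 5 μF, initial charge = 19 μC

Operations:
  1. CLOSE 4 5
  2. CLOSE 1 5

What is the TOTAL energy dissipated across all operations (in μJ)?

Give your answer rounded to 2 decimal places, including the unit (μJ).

Answer: 13.00 μJ

Derivation:
Initial: C1(3μF, Q=0μC, V=0.00V), C2(3μF, Q=12μC, V=4.00V), C3(6μF, Q=8μC, V=1.33V), C4(2μF, Q=7μC, V=3.50V), C5(5μF, Q=19μC, V=3.80V)
Op 1: CLOSE 4-5: Q_total=26.00, C_total=7.00, V=3.71; Q4=7.43, Q5=18.57; dissipated=0.064
Op 2: CLOSE 1-5: Q_total=18.57, C_total=8.00, V=2.32; Q1=6.96, Q5=11.61; dissipated=12.934
Total dissipated: 12.998 μJ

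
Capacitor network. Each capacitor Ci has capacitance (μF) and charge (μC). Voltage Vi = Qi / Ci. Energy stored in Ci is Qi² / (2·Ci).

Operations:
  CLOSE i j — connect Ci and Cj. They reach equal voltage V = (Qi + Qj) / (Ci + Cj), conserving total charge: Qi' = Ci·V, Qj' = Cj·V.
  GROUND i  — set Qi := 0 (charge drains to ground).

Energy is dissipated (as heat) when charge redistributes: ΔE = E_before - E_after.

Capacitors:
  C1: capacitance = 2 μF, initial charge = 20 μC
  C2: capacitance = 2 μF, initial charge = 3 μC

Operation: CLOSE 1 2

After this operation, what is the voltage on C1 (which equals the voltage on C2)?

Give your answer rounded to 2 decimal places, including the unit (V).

Answer: 5.75 V

Derivation:
Initial: C1(2μF, Q=20μC, V=10.00V), C2(2μF, Q=3μC, V=1.50V)
Op 1: CLOSE 1-2: Q_total=23.00, C_total=4.00, V=5.75; Q1=11.50, Q2=11.50; dissipated=36.125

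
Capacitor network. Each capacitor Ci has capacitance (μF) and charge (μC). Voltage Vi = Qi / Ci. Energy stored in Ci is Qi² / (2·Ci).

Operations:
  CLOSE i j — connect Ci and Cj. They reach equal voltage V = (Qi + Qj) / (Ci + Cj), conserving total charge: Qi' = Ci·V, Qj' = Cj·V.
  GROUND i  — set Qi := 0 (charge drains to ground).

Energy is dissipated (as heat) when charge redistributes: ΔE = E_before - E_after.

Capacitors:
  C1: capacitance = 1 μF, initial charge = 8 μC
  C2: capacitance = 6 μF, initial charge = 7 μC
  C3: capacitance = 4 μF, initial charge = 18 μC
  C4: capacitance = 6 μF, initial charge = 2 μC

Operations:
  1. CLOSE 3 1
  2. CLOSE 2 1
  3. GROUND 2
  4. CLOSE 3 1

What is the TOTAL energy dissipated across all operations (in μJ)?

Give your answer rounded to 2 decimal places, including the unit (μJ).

Initial: C1(1μF, Q=8μC, V=8.00V), C2(6μF, Q=7μC, V=1.17V), C3(4μF, Q=18μC, V=4.50V), C4(6μF, Q=2μC, V=0.33V)
Op 1: CLOSE 3-1: Q_total=26.00, C_total=5.00, V=5.20; Q3=20.80, Q1=5.20; dissipated=4.900
Op 2: CLOSE 2-1: Q_total=12.20, C_total=7.00, V=1.74; Q2=10.46, Q1=1.74; dissipated=6.972
Op 3: GROUND 2: Q2=0; energy lost=9.113
Op 4: CLOSE 3-1: Q_total=22.54, C_total=5.00, V=4.51; Q3=18.03, Q1=4.51; dissipated=4.781
Total dissipated: 25.765 μJ

Answer: 25.77 μJ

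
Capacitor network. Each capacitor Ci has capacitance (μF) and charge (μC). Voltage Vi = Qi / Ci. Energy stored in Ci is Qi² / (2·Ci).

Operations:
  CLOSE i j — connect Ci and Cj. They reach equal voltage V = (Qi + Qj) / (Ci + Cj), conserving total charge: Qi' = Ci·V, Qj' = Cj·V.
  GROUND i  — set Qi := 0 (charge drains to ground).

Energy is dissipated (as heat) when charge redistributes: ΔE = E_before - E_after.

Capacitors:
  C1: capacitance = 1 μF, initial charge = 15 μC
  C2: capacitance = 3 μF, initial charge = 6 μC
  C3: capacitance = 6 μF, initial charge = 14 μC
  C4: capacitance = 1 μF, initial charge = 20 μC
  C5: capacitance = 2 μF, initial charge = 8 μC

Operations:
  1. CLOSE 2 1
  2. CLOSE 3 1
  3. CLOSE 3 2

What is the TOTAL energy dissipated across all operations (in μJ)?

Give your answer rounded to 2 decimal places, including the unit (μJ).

Initial: C1(1μF, Q=15μC, V=15.00V), C2(3μF, Q=6μC, V=2.00V), C3(6μF, Q=14μC, V=2.33V), C4(1μF, Q=20μC, V=20.00V), C5(2μF, Q=8μC, V=4.00V)
Op 1: CLOSE 2-1: Q_total=21.00, C_total=4.00, V=5.25; Q2=15.75, Q1=5.25; dissipated=63.375
Op 2: CLOSE 3-1: Q_total=19.25, C_total=7.00, V=2.75; Q3=16.50, Q1=2.75; dissipated=3.646
Op 3: CLOSE 3-2: Q_total=32.25, C_total=9.00, V=3.58; Q3=21.50, Q2=10.75; dissipated=6.250
Total dissipated: 73.271 μJ

Answer: 73.27 μJ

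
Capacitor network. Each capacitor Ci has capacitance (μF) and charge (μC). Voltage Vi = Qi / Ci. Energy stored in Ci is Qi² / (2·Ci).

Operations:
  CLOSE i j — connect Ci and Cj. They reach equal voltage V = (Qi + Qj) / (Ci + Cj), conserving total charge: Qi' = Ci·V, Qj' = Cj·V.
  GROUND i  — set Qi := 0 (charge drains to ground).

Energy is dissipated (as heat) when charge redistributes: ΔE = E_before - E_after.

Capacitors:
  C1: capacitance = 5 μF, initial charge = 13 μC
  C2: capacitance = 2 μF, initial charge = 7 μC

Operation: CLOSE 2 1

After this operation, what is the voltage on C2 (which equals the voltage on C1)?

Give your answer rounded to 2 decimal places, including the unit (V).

Answer: 2.86 V

Derivation:
Initial: C1(5μF, Q=13μC, V=2.60V), C2(2μF, Q=7μC, V=3.50V)
Op 1: CLOSE 2-1: Q_total=20.00, C_total=7.00, V=2.86; Q2=5.71, Q1=14.29; dissipated=0.579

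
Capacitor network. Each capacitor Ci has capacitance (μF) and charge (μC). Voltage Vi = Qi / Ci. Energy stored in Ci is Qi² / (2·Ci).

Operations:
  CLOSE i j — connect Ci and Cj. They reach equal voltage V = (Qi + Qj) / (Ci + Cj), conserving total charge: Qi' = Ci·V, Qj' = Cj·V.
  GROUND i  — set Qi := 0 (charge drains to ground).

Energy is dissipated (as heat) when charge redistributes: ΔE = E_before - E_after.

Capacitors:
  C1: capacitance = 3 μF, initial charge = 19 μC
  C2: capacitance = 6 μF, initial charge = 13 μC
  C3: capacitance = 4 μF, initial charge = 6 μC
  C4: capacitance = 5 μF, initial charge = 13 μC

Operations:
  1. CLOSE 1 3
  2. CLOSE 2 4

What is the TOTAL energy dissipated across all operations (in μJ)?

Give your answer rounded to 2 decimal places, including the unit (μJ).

Answer: 20.28 μJ

Derivation:
Initial: C1(3μF, Q=19μC, V=6.33V), C2(6μF, Q=13μC, V=2.17V), C3(4μF, Q=6μC, V=1.50V), C4(5μF, Q=13μC, V=2.60V)
Op 1: CLOSE 1-3: Q_total=25.00, C_total=7.00, V=3.57; Q1=10.71, Q3=14.29; dissipated=20.024
Op 2: CLOSE 2-4: Q_total=26.00, C_total=11.00, V=2.36; Q2=14.18, Q4=11.82; dissipated=0.256
Total dissipated: 20.280 μJ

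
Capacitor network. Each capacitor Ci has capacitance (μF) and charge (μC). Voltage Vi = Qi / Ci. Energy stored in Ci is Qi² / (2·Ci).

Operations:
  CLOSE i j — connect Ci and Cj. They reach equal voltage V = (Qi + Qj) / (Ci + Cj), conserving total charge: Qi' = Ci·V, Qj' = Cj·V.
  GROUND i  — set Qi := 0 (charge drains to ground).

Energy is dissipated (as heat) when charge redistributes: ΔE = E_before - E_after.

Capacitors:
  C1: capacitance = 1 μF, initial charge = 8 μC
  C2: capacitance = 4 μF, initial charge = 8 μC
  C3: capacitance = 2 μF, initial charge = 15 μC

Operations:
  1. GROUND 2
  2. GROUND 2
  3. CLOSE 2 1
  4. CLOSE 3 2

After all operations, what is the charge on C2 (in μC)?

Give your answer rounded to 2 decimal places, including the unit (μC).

Answer: 14.27 μC

Derivation:
Initial: C1(1μF, Q=8μC, V=8.00V), C2(4μF, Q=8μC, V=2.00V), C3(2μF, Q=15μC, V=7.50V)
Op 1: GROUND 2: Q2=0; energy lost=8.000
Op 2: GROUND 2: Q2=0; energy lost=0.000
Op 3: CLOSE 2-1: Q_total=8.00, C_total=5.00, V=1.60; Q2=6.40, Q1=1.60; dissipated=25.600
Op 4: CLOSE 3-2: Q_total=21.40, C_total=6.00, V=3.57; Q3=7.13, Q2=14.27; dissipated=23.207
Final charges: Q1=1.60, Q2=14.27, Q3=7.13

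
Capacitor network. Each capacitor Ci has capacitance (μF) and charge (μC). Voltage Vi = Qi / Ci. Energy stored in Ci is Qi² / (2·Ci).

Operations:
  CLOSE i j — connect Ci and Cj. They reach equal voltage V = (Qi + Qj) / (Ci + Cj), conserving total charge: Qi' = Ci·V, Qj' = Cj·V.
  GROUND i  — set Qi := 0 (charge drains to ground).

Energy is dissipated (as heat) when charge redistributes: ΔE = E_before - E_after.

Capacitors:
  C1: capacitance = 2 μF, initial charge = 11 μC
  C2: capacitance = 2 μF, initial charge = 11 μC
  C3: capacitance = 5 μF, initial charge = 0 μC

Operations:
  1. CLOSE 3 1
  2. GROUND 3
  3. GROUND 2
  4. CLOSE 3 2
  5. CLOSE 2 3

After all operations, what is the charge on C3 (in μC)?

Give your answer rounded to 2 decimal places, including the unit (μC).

Initial: C1(2μF, Q=11μC, V=5.50V), C2(2μF, Q=11μC, V=5.50V), C3(5μF, Q=0μC, V=0.00V)
Op 1: CLOSE 3-1: Q_total=11.00, C_total=7.00, V=1.57; Q3=7.86, Q1=3.14; dissipated=21.607
Op 2: GROUND 3: Q3=0; energy lost=6.173
Op 3: GROUND 2: Q2=0; energy lost=30.250
Op 4: CLOSE 3-2: Q_total=0.00, C_total=7.00, V=0.00; Q3=0.00, Q2=0.00; dissipated=0.000
Op 5: CLOSE 2-3: Q_total=0.00, C_total=7.00, V=0.00; Q2=0.00, Q3=0.00; dissipated=0.000
Final charges: Q1=3.14, Q2=0.00, Q3=0.00

Answer: 0.00 μC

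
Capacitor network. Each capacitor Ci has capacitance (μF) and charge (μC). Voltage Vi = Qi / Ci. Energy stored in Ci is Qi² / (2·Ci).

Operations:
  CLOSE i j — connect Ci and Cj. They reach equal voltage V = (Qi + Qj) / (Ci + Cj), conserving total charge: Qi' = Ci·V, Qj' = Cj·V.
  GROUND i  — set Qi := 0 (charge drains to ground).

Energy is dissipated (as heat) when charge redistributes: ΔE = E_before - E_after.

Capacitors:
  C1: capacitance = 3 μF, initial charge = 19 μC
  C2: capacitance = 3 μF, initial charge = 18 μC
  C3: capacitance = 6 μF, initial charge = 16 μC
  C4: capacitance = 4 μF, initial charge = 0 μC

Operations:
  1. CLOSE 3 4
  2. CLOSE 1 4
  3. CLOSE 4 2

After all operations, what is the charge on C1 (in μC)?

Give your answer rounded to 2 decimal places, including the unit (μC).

Initial: C1(3μF, Q=19μC, V=6.33V), C2(3μF, Q=18μC, V=6.00V), C3(6μF, Q=16μC, V=2.67V), C4(4μF, Q=0μC, V=0.00V)
Op 1: CLOSE 3-4: Q_total=16.00, C_total=10.00, V=1.60; Q3=9.60, Q4=6.40; dissipated=8.533
Op 2: CLOSE 1-4: Q_total=25.40, C_total=7.00, V=3.63; Q1=10.89, Q4=14.51; dissipated=19.204
Op 3: CLOSE 4-2: Q_total=32.51, C_total=7.00, V=4.64; Q4=18.58, Q2=13.93; dissipated=4.820
Final charges: Q1=10.89, Q2=13.93, Q3=9.60, Q4=18.58

Answer: 10.89 μC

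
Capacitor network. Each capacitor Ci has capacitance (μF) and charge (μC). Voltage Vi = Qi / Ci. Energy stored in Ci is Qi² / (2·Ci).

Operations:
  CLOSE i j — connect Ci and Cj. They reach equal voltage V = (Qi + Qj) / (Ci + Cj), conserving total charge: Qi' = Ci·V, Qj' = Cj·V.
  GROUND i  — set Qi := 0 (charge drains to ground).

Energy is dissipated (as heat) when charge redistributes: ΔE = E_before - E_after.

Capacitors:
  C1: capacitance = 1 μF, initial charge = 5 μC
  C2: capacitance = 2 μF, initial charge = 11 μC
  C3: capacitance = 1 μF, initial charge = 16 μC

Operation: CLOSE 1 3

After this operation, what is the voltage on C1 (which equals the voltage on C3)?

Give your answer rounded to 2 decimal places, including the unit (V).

Initial: C1(1μF, Q=5μC, V=5.00V), C2(2μF, Q=11μC, V=5.50V), C3(1μF, Q=16μC, V=16.00V)
Op 1: CLOSE 1-3: Q_total=21.00, C_total=2.00, V=10.50; Q1=10.50, Q3=10.50; dissipated=30.250

Answer: 10.50 V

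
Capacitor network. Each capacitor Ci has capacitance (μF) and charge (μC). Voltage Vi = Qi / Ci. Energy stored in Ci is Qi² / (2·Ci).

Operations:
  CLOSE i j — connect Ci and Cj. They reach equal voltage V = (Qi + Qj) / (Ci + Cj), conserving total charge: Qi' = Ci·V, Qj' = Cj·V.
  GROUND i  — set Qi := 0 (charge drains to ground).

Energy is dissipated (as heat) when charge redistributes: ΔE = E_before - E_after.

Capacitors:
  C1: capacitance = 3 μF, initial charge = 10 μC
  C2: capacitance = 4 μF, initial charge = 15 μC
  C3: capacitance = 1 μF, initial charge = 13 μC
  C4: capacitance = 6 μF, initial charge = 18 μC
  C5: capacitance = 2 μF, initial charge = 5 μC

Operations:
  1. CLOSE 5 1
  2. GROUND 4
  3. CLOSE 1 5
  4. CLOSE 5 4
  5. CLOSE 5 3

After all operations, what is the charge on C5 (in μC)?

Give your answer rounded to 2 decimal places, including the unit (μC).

Answer: 9.67 μC

Derivation:
Initial: C1(3μF, Q=10μC, V=3.33V), C2(4μF, Q=15μC, V=3.75V), C3(1μF, Q=13μC, V=13.00V), C4(6μF, Q=18μC, V=3.00V), C5(2μF, Q=5μC, V=2.50V)
Op 1: CLOSE 5-1: Q_total=15.00, C_total=5.00, V=3.00; Q5=6.00, Q1=9.00; dissipated=0.417
Op 2: GROUND 4: Q4=0; energy lost=27.000
Op 3: CLOSE 1-5: Q_total=15.00, C_total=5.00, V=3.00; Q1=9.00, Q5=6.00; dissipated=0.000
Op 4: CLOSE 5-4: Q_total=6.00, C_total=8.00, V=0.75; Q5=1.50, Q4=4.50; dissipated=6.750
Op 5: CLOSE 5-3: Q_total=14.50, C_total=3.00, V=4.83; Q5=9.67, Q3=4.83; dissipated=50.021
Final charges: Q1=9.00, Q2=15.00, Q3=4.83, Q4=4.50, Q5=9.67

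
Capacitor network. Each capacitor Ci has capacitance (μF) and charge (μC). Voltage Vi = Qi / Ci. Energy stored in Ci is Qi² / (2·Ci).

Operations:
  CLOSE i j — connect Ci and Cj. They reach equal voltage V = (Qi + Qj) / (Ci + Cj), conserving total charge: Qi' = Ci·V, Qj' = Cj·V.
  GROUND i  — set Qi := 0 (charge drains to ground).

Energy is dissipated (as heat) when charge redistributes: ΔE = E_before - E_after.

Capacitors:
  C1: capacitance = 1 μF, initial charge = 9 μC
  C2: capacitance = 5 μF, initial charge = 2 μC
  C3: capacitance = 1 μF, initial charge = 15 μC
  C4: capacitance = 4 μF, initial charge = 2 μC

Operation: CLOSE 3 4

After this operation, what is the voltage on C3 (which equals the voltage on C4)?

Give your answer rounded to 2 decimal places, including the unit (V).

Initial: C1(1μF, Q=9μC, V=9.00V), C2(5μF, Q=2μC, V=0.40V), C3(1μF, Q=15μC, V=15.00V), C4(4μF, Q=2μC, V=0.50V)
Op 1: CLOSE 3-4: Q_total=17.00, C_total=5.00, V=3.40; Q3=3.40, Q4=13.60; dissipated=84.100

Answer: 3.40 V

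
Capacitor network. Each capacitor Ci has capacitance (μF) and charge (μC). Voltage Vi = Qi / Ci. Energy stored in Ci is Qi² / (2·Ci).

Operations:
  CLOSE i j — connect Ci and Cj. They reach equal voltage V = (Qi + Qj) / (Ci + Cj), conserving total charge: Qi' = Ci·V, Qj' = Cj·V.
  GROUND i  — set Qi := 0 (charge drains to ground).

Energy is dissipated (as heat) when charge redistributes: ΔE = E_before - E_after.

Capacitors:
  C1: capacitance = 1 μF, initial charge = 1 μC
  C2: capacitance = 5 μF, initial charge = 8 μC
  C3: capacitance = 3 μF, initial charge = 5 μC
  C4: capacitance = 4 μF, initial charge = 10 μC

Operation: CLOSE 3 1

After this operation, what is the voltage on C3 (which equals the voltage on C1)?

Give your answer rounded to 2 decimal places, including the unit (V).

Initial: C1(1μF, Q=1μC, V=1.00V), C2(5μF, Q=8μC, V=1.60V), C3(3μF, Q=5μC, V=1.67V), C4(4μF, Q=10μC, V=2.50V)
Op 1: CLOSE 3-1: Q_total=6.00, C_total=4.00, V=1.50; Q3=4.50, Q1=1.50; dissipated=0.167

Answer: 1.50 V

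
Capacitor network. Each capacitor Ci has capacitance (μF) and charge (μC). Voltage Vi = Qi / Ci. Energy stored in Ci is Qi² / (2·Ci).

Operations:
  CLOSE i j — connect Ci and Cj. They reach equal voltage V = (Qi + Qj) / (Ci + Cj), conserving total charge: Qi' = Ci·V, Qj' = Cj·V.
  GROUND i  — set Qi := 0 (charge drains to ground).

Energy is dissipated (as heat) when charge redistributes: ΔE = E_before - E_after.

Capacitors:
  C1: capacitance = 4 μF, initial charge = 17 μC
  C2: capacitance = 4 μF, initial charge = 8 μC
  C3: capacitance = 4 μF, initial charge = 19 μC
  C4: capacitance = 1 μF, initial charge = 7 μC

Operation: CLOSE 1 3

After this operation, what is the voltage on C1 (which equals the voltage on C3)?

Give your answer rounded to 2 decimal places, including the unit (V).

Answer: 4.50 V

Derivation:
Initial: C1(4μF, Q=17μC, V=4.25V), C2(4μF, Q=8μC, V=2.00V), C3(4μF, Q=19μC, V=4.75V), C4(1μF, Q=7μC, V=7.00V)
Op 1: CLOSE 1-3: Q_total=36.00, C_total=8.00, V=4.50; Q1=18.00, Q3=18.00; dissipated=0.250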